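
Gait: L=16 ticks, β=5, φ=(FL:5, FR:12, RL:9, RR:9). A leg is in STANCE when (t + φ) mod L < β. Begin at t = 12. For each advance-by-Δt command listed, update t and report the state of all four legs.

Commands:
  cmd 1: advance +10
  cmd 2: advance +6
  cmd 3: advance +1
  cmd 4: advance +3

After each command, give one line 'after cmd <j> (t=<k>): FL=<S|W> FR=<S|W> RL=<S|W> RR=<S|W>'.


start t=12: FL=S FR=W RL=W RR=W
cmd 1: advance +10 → t=22, phase=(11,2,15,15) → FL=W FR=S RL=W RR=W
cmd 2: advance +6 → t=28, phase=(1,8,5,5) → FL=S FR=W RL=W RR=W
cmd 3: advance +1 → t=29, phase=(2,9,6,6) → FL=S FR=W RL=W RR=W
cmd 4: advance +3 → t=32, phase=(5,12,9,9) → FL=W FR=W RL=W RR=W

after cmd 1 (t=22): FL=W FR=S RL=W RR=W
after cmd 2 (t=28): FL=S FR=W RL=W RR=W
after cmd 3 (t=29): FL=S FR=W RL=W RR=W
after cmd 4 (t=32): FL=W FR=W RL=W RR=W


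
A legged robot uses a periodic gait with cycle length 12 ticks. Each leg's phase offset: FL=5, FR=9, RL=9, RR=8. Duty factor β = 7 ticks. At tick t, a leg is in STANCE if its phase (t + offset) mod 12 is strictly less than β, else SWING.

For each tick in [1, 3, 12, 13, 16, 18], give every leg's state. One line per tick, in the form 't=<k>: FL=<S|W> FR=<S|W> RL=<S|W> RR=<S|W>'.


t=1: phase=(6,10,10,9) vs β=7 → FL=S FR=W RL=W RR=W
t=3: phase=(8,0,0,11) vs β=7 → FL=W FR=S RL=S RR=W
t=12: phase=(5,9,9,8) vs β=7 → FL=S FR=W RL=W RR=W
t=13: phase=(6,10,10,9) vs β=7 → FL=S FR=W RL=W RR=W
t=16: phase=(9,1,1,0) vs β=7 → FL=W FR=S RL=S RR=S
t=18: phase=(11,3,3,2) vs β=7 → FL=W FR=S RL=S RR=S

t=1: FL=S FR=W RL=W RR=W
t=3: FL=W FR=S RL=S RR=W
t=12: FL=S FR=W RL=W RR=W
t=13: FL=S FR=W RL=W RR=W
t=16: FL=W FR=S RL=S RR=S
t=18: FL=W FR=S RL=S RR=S


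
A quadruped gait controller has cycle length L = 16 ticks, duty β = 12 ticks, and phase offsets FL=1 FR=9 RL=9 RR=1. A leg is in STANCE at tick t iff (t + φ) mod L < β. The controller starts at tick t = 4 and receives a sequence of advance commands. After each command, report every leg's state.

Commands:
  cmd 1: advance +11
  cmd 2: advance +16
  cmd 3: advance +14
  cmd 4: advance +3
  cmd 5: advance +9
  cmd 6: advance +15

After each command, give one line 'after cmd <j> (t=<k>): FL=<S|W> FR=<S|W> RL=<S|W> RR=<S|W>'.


after cmd 1 (t=15): FL=S FR=S RL=S RR=S
after cmd 2 (t=31): FL=S FR=S RL=S RR=S
after cmd 3 (t=45): FL=W FR=S RL=S RR=W
after cmd 4 (t=48): FL=S FR=S RL=S RR=S
after cmd 5 (t=57): FL=S FR=S RL=S RR=S
after cmd 6 (t=72): FL=S FR=S RL=S RR=S

start t=4: FL=S FR=W RL=W RR=S
cmd 1: advance +11 → t=15, phase=(0,8,8,0) → FL=S FR=S RL=S RR=S
cmd 2: advance +16 → t=31, phase=(0,8,8,0) → FL=S FR=S RL=S RR=S
cmd 3: advance +14 → t=45, phase=(14,6,6,14) → FL=W FR=S RL=S RR=W
cmd 4: advance +3 → t=48, phase=(1,9,9,1) → FL=S FR=S RL=S RR=S
cmd 5: advance +9 → t=57, phase=(10,2,2,10) → FL=S FR=S RL=S RR=S
cmd 6: advance +15 → t=72, phase=(9,1,1,9) → FL=S FR=S RL=S RR=S


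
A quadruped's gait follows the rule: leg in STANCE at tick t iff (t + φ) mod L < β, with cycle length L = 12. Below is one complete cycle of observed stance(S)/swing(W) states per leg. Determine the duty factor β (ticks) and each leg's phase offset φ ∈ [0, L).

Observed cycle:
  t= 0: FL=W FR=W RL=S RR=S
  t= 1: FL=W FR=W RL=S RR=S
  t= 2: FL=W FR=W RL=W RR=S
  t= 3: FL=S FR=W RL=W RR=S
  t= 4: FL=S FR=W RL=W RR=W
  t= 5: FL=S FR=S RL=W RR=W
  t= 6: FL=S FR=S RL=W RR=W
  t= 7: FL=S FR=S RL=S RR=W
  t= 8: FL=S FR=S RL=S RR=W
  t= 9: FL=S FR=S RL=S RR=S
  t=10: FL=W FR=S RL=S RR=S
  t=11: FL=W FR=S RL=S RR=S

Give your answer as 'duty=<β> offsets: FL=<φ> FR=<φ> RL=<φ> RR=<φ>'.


duty β = stance ticks per leg = 7
FL: stance ticks = 7; W→S at t=3 → φ=9
FR: stance ticks = 7; W→S at t=5 → φ=7
RL: stance ticks = 7; W→S at t=7 → φ=5
RR: stance ticks = 7; W→S at t=9 → φ=3

duty=7 offsets: FL=9 FR=7 RL=5 RR=3


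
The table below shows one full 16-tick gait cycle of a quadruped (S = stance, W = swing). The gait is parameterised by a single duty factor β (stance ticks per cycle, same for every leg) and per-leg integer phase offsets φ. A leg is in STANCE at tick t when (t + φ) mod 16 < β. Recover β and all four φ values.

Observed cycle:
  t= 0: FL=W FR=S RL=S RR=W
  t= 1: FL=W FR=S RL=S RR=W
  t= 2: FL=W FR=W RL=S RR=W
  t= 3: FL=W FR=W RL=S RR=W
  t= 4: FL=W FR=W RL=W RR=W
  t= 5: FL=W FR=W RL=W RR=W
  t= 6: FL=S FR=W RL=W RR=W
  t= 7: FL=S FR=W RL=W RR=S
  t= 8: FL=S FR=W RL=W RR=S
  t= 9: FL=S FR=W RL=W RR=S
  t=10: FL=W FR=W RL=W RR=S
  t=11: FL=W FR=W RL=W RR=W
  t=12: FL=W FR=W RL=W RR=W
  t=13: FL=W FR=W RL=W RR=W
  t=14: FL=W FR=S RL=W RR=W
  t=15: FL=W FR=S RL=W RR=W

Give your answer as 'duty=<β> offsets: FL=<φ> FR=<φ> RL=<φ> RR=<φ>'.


duty=4 offsets: FL=10 FR=2 RL=0 RR=9

duty β = stance ticks per leg = 4
FL: stance ticks = 4; W→S at t=6 → φ=10
FR: stance ticks = 4; W→S at t=14 → φ=2
RL: stance ticks = 4; W→S at t=0 → φ=0
RR: stance ticks = 4; W→S at t=7 → φ=9


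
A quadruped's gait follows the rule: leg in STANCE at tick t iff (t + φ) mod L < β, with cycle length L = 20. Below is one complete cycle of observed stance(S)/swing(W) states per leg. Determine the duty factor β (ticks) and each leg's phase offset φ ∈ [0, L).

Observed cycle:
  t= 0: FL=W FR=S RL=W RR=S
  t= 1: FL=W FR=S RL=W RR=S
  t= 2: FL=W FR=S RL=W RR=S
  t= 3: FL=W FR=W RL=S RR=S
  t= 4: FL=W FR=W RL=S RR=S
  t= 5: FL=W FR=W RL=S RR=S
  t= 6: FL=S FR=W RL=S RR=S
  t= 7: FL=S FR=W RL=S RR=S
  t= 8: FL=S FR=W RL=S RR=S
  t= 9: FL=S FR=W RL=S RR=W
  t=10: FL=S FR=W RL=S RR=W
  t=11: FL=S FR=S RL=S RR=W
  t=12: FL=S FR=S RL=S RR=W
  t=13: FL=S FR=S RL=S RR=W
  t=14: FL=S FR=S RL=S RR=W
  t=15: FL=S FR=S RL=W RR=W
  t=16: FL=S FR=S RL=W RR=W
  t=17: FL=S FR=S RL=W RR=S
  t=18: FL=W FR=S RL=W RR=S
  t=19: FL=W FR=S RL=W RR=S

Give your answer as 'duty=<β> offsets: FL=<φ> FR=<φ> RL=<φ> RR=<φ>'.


duty=12 offsets: FL=14 FR=9 RL=17 RR=3

duty β = stance ticks per leg = 12
FL: stance ticks = 12; W→S at t=6 → φ=14
FR: stance ticks = 12; W→S at t=11 → φ=9
RL: stance ticks = 12; W→S at t=3 → φ=17
RR: stance ticks = 12; W→S at t=17 → φ=3


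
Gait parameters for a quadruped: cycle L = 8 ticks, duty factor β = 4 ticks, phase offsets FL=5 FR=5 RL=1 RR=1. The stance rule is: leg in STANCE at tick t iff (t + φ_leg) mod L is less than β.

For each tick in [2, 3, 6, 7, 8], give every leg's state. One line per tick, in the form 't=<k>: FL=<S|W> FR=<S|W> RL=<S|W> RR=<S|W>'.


t=2: FL=W FR=W RL=S RR=S
t=3: FL=S FR=S RL=W RR=W
t=6: FL=S FR=S RL=W RR=W
t=7: FL=W FR=W RL=S RR=S
t=8: FL=W FR=W RL=S RR=S

t=2: phase=(7,7,3,3) vs β=4 → FL=W FR=W RL=S RR=S
t=3: phase=(0,0,4,4) vs β=4 → FL=S FR=S RL=W RR=W
t=6: phase=(3,3,7,7) vs β=4 → FL=S FR=S RL=W RR=W
t=7: phase=(4,4,0,0) vs β=4 → FL=W FR=W RL=S RR=S
t=8: phase=(5,5,1,1) vs β=4 → FL=W FR=W RL=S RR=S


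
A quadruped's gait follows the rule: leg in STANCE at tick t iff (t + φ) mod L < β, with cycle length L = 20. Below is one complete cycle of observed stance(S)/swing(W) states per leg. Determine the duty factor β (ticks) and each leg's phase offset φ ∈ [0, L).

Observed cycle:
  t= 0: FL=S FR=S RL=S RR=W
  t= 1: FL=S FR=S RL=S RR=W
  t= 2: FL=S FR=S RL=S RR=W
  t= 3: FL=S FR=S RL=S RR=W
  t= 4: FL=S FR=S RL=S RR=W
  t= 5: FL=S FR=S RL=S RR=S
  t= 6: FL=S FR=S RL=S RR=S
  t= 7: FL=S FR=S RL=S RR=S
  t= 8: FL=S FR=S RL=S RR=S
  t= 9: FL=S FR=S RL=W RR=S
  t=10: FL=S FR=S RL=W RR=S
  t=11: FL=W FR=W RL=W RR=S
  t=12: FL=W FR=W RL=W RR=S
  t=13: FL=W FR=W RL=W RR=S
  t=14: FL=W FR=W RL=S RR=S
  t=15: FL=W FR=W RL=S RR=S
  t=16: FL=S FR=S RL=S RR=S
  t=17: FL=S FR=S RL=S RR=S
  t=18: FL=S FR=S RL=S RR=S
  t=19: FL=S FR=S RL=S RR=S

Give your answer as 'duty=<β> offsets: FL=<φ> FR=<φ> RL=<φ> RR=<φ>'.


duty β = stance ticks per leg = 15
FL: stance ticks = 15; W→S at t=16 → φ=4
FR: stance ticks = 15; W→S at t=16 → φ=4
RL: stance ticks = 15; W→S at t=14 → φ=6
RR: stance ticks = 15; W→S at t=5 → φ=15

duty=15 offsets: FL=4 FR=4 RL=6 RR=15


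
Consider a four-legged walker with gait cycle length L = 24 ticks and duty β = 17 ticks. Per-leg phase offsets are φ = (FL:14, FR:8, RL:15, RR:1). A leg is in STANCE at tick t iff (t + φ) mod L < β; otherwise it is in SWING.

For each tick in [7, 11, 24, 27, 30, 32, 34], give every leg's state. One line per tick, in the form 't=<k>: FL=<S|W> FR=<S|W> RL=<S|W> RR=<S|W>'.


t=7: phase=(21,15,22,8) vs β=17 → FL=W FR=S RL=W RR=S
t=11: phase=(1,19,2,12) vs β=17 → FL=S FR=W RL=S RR=S
t=24: phase=(14,8,15,1) vs β=17 → FL=S FR=S RL=S RR=S
t=27: phase=(17,11,18,4) vs β=17 → FL=W FR=S RL=W RR=S
t=30: phase=(20,14,21,7) vs β=17 → FL=W FR=S RL=W RR=S
t=32: phase=(22,16,23,9) vs β=17 → FL=W FR=S RL=W RR=S
t=34: phase=(0,18,1,11) vs β=17 → FL=S FR=W RL=S RR=S

t=7: FL=W FR=S RL=W RR=S
t=11: FL=S FR=W RL=S RR=S
t=24: FL=S FR=S RL=S RR=S
t=27: FL=W FR=S RL=W RR=S
t=30: FL=W FR=S RL=W RR=S
t=32: FL=W FR=S RL=W RR=S
t=34: FL=S FR=W RL=S RR=S


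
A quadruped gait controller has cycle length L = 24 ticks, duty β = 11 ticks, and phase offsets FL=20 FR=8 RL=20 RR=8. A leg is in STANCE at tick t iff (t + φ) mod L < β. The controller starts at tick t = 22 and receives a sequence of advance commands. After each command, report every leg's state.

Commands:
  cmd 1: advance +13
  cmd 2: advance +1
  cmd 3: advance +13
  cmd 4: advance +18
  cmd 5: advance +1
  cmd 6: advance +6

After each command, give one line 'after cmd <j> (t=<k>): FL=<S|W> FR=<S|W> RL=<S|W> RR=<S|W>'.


after cmd 1 (t=35): FL=S FR=W RL=S RR=W
after cmd 2 (t=36): FL=S FR=W RL=S RR=W
after cmd 3 (t=49): FL=W FR=S RL=W RR=S
after cmd 4 (t=67): FL=W FR=S RL=W RR=S
after cmd 5 (t=68): FL=W FR=S RL=W RR=S
after cmd 6 (t=74): FL=W FR=S RL=W RR=S

start t=22: FL=W FR=S RL=W RR=S
cmd 1: advance +13 → t=35, phase=(7,19,7,19) → FL=S FR=W RL=S RR=W
cmd 2: advance +1 → t=36, phase=(8,20,8,20) → FL=S FR=W RL=S RR=W
cmd 3: advance +13 → t=49, phase=(21,9,21,9) → FL=W FR=S RL=W RR=S
cmd 4: advance +18 → t=67, phase=(15,3,15,3) → FL=W FR=S RL=W RR=S
cmd 5: advance +1 → t=68, phase=(16,4,16,4) → FL=W FR=S RL=W RR=S
cmd 6: advance +6 → t=74, phase=(22,10,22,10) → FL=W FR=S RL=W RR=S


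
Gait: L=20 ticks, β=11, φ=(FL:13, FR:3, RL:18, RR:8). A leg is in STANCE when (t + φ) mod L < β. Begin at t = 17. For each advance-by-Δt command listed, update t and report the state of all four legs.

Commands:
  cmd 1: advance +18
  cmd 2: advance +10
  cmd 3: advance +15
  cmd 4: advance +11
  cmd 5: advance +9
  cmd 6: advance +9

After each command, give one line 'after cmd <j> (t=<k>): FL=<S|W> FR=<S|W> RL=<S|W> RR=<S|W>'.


start t=17: FL=S FR=S RL=W RR=S
cmd 1: advance +18 → t=35, phase=(8,18,13,3) → FL=S FR=W RL=W RR=S
cmd 2: advance +10 → t=45, phase=(18,8,3,13) → FL=W FR=S RL=S RR=W
cmd 3: advance +15 → t=60, phase=(13,3,18,8) → FL=W FR=S RL=W RR=S
cmd 4: advance +11 → t=71, phase=(4,14,9,19) → FL=S FR=W RL=S RR=W
cmd 5: advance +9 → t=80, phase=(13,3,18,8) → FL=W FR=S RL=W RR=S
cmd 6: advance +9 → t=89, phase=(2,12,7,17) → FL=S FR=W RL=S RR=W

after cmd 1 (t=35): FL=S FR=W RL=W RR=S
after cmd 2 (t=45): FL=W FR=S RL=S RR=W
after cmd 3 (t=60): FL=W FR=S RL=W RR=S
after cmd 4 (t=71): FL=S FR=W RL=S RR=W
after cmd 5 (t=80): FL=W FR=S RL=W RR=S
after cmd 6 (t=89): FL=S FR=W RL=S RR=W


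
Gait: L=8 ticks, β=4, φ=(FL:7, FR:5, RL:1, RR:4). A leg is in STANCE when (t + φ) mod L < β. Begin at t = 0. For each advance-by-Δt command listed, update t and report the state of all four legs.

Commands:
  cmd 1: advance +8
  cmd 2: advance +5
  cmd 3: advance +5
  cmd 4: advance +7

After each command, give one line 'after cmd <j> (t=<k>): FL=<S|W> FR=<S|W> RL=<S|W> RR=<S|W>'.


after cmd 1 (t=8): FL=W FR=W RL=S RR=W
after cmd 2 (t=13): FL=W FR=S RL=W RR=S
after cmd 3 (t=18): FL=S FR=W RL=S RR=W
after cmd 4 (t=25): FL=S FR=W RL=S RR=W

start t=0: FL=W FR=W RL=S RR=W
cmd 1: advance +8 → t=8, phase=(7,5,1,4) → FL=W FR=W RL=S RR=W
cmd 2: advance +5 → t=13, phase=(4,2,6,1) → FL=W FR=S RL=W RR=S
cmd 3: advance +5 → t=18, phase=(1,7,3,6) → FL=S FR=W RL=S RR=W
cmd 4: advance +7 → t=25, phase=(0,6,2,5) → FL=S FR=W RL=S RR=W


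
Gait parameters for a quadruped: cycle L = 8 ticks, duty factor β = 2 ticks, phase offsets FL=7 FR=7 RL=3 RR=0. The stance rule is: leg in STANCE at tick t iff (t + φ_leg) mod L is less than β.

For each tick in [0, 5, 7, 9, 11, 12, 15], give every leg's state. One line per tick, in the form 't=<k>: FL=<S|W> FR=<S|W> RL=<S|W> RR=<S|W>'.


t=0: FL=W FR=W RL=W RR=S
t=5: FL=W FR=W RL=S RR=W
t=7: FL=W FR=W RL=W RR=W
t=9: FL=S FR=S RL=W RR=S
t=11: FL=W FR=W RL=W RR=W
t=12: FL=W FR=W RL=W RR=W
t=15: FL=W FR=W RL=W RR=W

t=0: phase=(7,7,3,0) vs β=2 → FL=W FR=W RL=W RR=S
t=5: phase=(4,4,0,5) vs β=2 → FL=W FR=W RL=S RR=W
t=7: phase=(6,6,2,7) vs β=2 → FL=W FR=W RL=W RR=W
t=9: phase=(0,0,4,1) vs β=2 → FL=S FR=S RL=W RR=S
t=11: phase=(2,2,6,3) vs β=2 → FL=W FR=W RL=W RR=W
t=12: phase=(3,3,7,4) vs β=2 → FL=W FR=W RL=W RR=W
t=15: phase=(6,6,2,7) vs β=2 → FL=W FR=W RL=W RR=W


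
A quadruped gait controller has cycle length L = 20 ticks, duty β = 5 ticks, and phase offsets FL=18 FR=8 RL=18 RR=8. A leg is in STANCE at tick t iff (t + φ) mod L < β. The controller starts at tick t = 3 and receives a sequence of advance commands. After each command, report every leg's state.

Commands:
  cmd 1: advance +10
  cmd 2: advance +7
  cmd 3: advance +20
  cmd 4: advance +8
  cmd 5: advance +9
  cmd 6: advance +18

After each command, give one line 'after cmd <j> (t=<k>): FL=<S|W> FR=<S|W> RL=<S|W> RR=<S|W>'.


after cmd 1 (t=13): FL=W FR=S RL=W RR=S
after cmd 2 (t=20): FL=W FR=W RL=W RR=W
after cmd 3 (t=40): FL=W FR=W RL=W RR=W
after cmd 4 (t=48): FL=W FR=W RL=W RR=W
after cmd 5 (t=57): FL=W FR=W RL=W RR=W
after cmd 6 (t=75): FL=W FR=S RL=W RR=S

start t=3: FL=S FR=W RL=S RR=W
cmd 1: advance +10 → t=13, phase=(11,1,11,1) → FL=W FR=S RL=W RR=S
cmd 2: advance +7 → t=20, phase=(18,8,18,8) → FL=W FR=W RL=W RR=W
cmd 3: advance +20 → t=40, phase=(18,8,18,8) → FL=W FR=W RL=W RR=W
cmd 4: advance +8 → t=48, phase=(6,16,6,16) → FL=W FR=W RL=W RR=W
cmd 5: advance +9 → t=57, phase=(15,5,15,5) → FL=W FR=W RL=W RR=W
cmd 6: advance +18 → t=75, phase=(13,3,13,3) → FL=W FR=S RL=W RR=S


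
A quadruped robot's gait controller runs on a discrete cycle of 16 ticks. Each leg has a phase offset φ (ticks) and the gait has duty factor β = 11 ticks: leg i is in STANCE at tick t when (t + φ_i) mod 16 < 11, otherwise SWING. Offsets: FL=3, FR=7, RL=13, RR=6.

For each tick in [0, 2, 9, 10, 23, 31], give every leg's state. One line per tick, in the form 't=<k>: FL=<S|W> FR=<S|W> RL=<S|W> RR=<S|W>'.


t=0: FL=S FR=S RL=W RR=S
t=2: FL=S FR=S RL=W RR=S
t=9: FL=W FR=S RL=S RR=W
t=10: FL=W FR=S RL=S RR=S
t=23: FL=S FR=W RL=S RR=W
t=31: FL=S FR=S RL=W RR=S

t=0: phase=(3,7,13,6) vs β=11 → FL=S FR=S RL=W RR=S
t=2: phase=(5,9,15,8) vs β=11 → FL=S FR=S RL=W RR=S
t=9: phase=(12,0,6,15) vs β=11 → FL=W FR=S RL=S RR=W
t=10: phase=(13,1,7,0) vs β=11 → FL=W FR=S RL=S RR=S
t=23: phase=(10,14,4,13) vs β=11 → FL=S FR=W RL=S RR=W
t=31: phase=(2,6,12,5) vs β=11 → FL=S FR=S RL=W RR=S


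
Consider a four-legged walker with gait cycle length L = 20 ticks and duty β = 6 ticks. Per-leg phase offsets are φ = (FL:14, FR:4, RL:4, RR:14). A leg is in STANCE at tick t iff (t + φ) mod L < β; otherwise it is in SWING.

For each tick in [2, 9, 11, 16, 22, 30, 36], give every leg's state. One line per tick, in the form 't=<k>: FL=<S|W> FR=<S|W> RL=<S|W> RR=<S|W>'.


t=2: FL=W FR=W RL=W RR=W
t=9: FL=S FR=W RL=W RR=S
t=11: FL=S FR=W RL=W RR=S
t=16: FL=W FR=S RL=S RR=W
t=22: FL=W FR=W RL=W RR=W
t=30: FL=S FR=W RL=W RR=S
t=36: FL=W FR=S RL=S RR=W

t=2: phase=(16,6,6,16) vs β=6 → FL=W FR=W RL=W RR=W
t=9: phase=(3,13,13,3) vs β=6 → FL=S FR=W RL=W RR=S
t=11: phase=(5,15,15,5) vs β=6 → FL=S FR=W RL=W RR=S
t=16: phase=(10,0,0,10) vs β=6 → FL=W FR=S RL=S RR=W
t=22: phase=(16,6,6,16) vs β=6 → FL=W FR=W RL=W RR=W
t=30: phase=(4,14,14,4) vs β=6 → FL=S FR=W RL=W RR=S
t=36: phase=(10,0,0,10) vs β=6 → FL=W FR=S RL=S RR=W


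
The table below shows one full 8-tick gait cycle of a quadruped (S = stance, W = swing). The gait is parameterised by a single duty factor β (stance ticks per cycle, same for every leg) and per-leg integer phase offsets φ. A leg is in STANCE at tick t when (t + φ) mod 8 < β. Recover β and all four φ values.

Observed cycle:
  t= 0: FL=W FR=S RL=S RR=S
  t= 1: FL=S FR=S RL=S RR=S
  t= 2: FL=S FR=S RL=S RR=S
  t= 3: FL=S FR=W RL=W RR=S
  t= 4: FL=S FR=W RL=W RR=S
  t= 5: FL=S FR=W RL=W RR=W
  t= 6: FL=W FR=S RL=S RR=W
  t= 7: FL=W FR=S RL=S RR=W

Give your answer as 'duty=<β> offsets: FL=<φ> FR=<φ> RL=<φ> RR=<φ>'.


duty=5 offsets: FL=7 FR=2 RL=2 RR=0

duty β = stance ticks per leg = 5
FL: stance ticks = 5; W→S at t=1 → φ=7
FR: stance ticks = 5; W→S at t=6 → φ=2
RL: stance ticks = 5; W→S at t=6 → φ=2
RR: stance ticks = 5; W→S at t=0 → φ=0


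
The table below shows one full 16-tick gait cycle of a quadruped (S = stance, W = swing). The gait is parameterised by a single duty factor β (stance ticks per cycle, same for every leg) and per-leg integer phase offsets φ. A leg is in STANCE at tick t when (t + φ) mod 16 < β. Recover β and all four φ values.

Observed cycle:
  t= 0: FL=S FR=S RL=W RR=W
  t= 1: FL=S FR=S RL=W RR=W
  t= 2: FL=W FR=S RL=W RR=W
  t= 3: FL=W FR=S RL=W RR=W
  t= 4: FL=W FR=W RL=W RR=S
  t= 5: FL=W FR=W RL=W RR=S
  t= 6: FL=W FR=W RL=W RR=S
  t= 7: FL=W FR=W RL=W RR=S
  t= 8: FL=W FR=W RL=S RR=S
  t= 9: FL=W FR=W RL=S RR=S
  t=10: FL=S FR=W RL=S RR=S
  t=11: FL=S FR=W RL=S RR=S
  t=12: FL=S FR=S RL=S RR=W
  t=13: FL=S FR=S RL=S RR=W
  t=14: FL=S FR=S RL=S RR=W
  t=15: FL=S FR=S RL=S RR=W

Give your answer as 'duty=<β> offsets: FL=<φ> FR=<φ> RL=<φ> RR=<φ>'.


duty β = stance ticks per leg = 8
FL: stance ticks = 8; W→S at t=10 → φ=6
FR: stance ticks = 8; W→S at t=12 → φ=4
RL: stance ticks = 8; W→S at t=8 → φ=8
RR: stance ticks = 8; W→S at t=4 → φ=12

duty=8 offsets: FL=6 FR=4 RL=8 RR=12


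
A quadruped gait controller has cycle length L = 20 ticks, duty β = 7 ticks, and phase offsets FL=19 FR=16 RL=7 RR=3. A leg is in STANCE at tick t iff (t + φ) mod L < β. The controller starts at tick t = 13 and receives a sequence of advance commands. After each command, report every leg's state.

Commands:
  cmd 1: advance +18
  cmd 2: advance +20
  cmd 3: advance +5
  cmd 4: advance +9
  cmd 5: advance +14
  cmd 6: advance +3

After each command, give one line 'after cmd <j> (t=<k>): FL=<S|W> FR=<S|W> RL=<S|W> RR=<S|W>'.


start t=13: FL=W FR=W RL=S RR=W
cmd 1: advance +18 → t=31, phase=(10,7,18,14) → FL=W FR=W RL=W RR=W
cmd 2: advance +20 → t=51, phase=(10,7,18,14) → FL=W FR=W RL=W RR=W
cmd 3: advance +5 → t=56, phase=(15,12,3,19) → FL=W FR=W RL=S RR=W
cmd 4: advance +9 → t=65, phase=(4,1,12,8) → FL=S FR=S RL=W RR=W
cmd 5: advance +14 → t=79, phase=(18,15,6,2) → FL=W FR=W RL=S RR=S
cmd 6: advance +3 → t=82, phase=(1,18,9,5) → FL=S FR=W RL=W RR=S

after cmd 1 (t=31): FL=W FR=W RL=W RR=W
after cmd 2 (t=51): FL=W FR=W RL=W RR=W
after cmd 3 (t=56): FL=W FR=W RL=S RR=W
after cmd 4 (t=65): FL=S FR=S RL=W RR=W
after cmd 5 (t=79): FL=W FR=W RL=S RR=S
after cmd 6 (t=82): FL=S FR=W RL=W RR=S


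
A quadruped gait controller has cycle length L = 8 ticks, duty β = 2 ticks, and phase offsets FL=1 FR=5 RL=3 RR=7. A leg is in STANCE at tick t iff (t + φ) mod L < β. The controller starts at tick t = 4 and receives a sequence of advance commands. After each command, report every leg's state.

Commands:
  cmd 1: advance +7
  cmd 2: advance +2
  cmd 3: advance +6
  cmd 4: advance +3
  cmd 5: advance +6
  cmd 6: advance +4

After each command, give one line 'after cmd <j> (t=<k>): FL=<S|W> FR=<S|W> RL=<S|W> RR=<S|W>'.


start t=4: FL=W FR=S RL=W RR=W
cmd 1: advance +7 → t=11, phase=(4,0,6,2) → FL=W FR=S RL=W RR=W
cmd 2: advance +2 → t=13, phase=(6,2,0,4) → FL=W FR=W RL=S RR=W
cmd 3: advance +6 → t=19, phase=(4,0,6,2) → FL=W FR=S RL=W RR=W
cmd 4: advance +3 → t=22, phase=(7,3,1,5) → FL=W FR=W RL=S RR=W
cmd 5: advance +6 → t=28, phase=(5,1,7,3) → FL=W FR=S RL=W RR=W
cmd 6: advance +4 → t=32, phase=(1,5,3,7) → FL=S FR=W RL=W RR=W

after cmd 1 (t=11): FL=W FR=S RL=W RR=W
after cmd 2 (t=13): FL=W FR=W RL=S RR=W
after cmd 3 (t=19): FL=W FR=S RL=W RR=W
after cmd 4 (t=22): FL=W FR=W RL=S RR=W
after cmd 5 (t=28): FL=W FR=S RL=W RR=W
after cmd 6 (t=32): FL=S FR=W RL=W RR=W


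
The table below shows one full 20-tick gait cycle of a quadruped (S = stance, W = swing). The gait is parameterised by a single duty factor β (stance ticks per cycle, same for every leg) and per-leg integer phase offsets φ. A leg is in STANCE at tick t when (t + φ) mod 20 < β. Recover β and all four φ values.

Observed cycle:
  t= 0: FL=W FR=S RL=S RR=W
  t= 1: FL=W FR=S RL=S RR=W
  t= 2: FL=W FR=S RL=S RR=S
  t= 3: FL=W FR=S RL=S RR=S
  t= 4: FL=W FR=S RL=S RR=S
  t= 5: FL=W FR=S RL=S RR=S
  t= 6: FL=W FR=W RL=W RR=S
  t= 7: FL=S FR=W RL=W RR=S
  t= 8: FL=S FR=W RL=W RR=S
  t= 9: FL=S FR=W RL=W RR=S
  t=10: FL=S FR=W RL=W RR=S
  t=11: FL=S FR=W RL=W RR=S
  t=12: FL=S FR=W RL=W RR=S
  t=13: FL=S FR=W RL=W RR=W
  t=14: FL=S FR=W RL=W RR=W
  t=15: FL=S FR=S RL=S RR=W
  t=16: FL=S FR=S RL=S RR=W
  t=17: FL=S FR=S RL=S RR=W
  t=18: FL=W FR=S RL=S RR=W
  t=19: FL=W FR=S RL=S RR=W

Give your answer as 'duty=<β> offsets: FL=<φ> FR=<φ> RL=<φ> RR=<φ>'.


duty β = stance ticks per leg = 11
FL: stance ticks = 11; W→S at t=7 → φ=13
FR: stance ticks = 11; W→S at t=15 → φ=5
RL: stance ticks = 11; W→S at t=15 → φ=5
RR: stance ticks = 11; W→S at t=2 → φ=18

duty=11 offsets: FL=13 FR=5 RL=5 RR=18


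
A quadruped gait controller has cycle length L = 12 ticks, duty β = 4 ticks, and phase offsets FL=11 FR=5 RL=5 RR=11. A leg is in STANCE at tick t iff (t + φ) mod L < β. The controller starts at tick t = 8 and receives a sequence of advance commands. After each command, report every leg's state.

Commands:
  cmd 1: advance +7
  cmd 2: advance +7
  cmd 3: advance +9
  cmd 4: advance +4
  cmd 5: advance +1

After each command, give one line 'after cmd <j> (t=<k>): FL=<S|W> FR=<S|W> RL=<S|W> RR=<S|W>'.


start t=8: FL=W FR=S RL=S RR=W
cmd 1: advance +7 → t=15, phase=(2,8,8,2) → FL=S FR=W RL=W RR=S
cmd 2: advance +7 → t=22, phase=(9,3,3,9) → FL=W FR=S RL=S RR=W
cmd 3: advance +9 → t=31, phase=(6,0,0,6) → FL=W FR=S RL=S RR=W
cmd 4: advance +4 → t=35, phase=(10,4,4,10) → FL=W FR=W RL=W RR=W
cmd 5: advance +1 → t=36, phase=(11,5,5,11) → FL=W FR=W RL=W RR=W

after cmd 1 (t=15): FL=S FR=W RL=W RR=S
after cmd 2 (t=22): FL=W FR=S RL=S RR=W
after cmd 3 (t=31): FL=W FR=S RL=S RR=W
after cmd 4 (t=35): FL=W FR=W RL=W RR=W
after cmd 5 (t=36): FL=W FR=W RL=W RR=W


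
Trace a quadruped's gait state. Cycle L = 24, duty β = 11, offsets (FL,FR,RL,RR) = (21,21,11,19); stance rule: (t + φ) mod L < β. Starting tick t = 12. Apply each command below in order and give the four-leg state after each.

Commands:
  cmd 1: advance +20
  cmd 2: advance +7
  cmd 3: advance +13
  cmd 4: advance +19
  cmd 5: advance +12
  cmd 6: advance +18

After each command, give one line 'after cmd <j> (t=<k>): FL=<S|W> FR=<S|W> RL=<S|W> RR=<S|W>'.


start t=12: FL=S FR=S RL=W RR=S
cmd 1: advance +20 → t=32, phase=(5,5,19,3) → FL=S FR=S RL=W RR=S
cmd 2: advance +7 → t=39, phase=(12,12,2,10) → FL=W FR=W RL=S RR=S
cmd 3: advance +13 → t=52, phase=(1,1,15,23) → FL=S FR=S RL=W RR=W
cmd 4: advance +19 → t=71, phase=(20,20,10,18) → FL=W FR=W RL=S RR=W
cmd 5: advance +12 → t=83, phase=(8,8,22,6) → FL=S FR=S RL=W RR=S
cmd 6: advance +18 → t=101, phase=(2,2,16,0) → FL=S FR=S RL=W RR=S

after cmd 1 (t=32): FL=S FR=S RL=W RR=S
after cmd 2 (t=39): FL=W FR=W RL=S RR=S
after cmd 3 (t=52): FL=S FR=S RL=W RR=W
after cmd 4 (t=71): FL=W FR=W RL=S RR=W
after cmd 5 (t=83): FL=S FR=S RL=W RR=S
after cmd 6 (t=101): FL=S FR=S RL=W RR=S


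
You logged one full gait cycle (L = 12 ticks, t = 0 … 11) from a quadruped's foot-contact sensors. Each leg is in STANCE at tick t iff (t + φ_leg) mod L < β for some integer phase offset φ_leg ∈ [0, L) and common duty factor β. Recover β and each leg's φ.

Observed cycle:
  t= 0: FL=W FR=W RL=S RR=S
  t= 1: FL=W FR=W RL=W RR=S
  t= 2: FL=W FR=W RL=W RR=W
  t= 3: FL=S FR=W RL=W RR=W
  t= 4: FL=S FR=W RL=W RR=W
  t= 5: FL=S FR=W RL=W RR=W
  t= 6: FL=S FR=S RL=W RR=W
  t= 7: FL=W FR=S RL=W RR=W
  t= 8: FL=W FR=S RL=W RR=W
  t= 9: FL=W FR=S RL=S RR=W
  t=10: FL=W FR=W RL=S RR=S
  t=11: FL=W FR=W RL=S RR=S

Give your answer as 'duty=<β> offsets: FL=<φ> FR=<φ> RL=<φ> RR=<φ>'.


duty=4 offsets: FL=9 FR=6 RL=3 RR=2

duty β = stance ticks per leg = 4
FL: stance ticks = 4; W→S at t=3 → φ=9
FR: stance ticks = 4; W→S at t=6 → φ=6
RL: stance ticks = 4; W→S at t=9 → φ=3
RR: stance ticks = 4; W→S at t=10 → φ=2


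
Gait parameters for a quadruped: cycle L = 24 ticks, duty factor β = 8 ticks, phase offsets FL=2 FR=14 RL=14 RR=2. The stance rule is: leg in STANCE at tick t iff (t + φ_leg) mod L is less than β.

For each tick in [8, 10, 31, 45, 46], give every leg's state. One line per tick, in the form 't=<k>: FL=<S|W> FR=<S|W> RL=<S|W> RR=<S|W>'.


t=8: phase=(10,22,22,10) vs β=8 → FL=W FR=W RL=W RR=W
t=10: phase=(12,0,0,12) vs β=8 → FL=W FR=S RL=S RR=W
t=31: phase=(9,21,21,9) vs β=8 → FL=W FR=W RL=W RR=W
t=45: phase=(23,11,11,23) vs β=8 → FL=W FR=W RL=W RR=W
t=46: phase=(0,12,12,0) vs β=8 → FL=S FR=W RL=W RR=S

t=8: FL=W FR=W RL=W RR=W
t=10: FL=W FR=S RL=S RR=W
t=31: FL=W FR=W RL=W RR=W
t=45: FL=W FR=W RL=W RR=W
t=46: FL=S FR=W RL=W RR=S


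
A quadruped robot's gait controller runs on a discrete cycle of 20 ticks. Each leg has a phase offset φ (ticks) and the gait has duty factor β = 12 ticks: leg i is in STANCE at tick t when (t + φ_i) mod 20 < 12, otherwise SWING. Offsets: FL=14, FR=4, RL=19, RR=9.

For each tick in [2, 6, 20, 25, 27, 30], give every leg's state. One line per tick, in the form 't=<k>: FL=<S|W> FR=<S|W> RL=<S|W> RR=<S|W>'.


t=2: phase=(16,6,1,11) vs β=12 → FL=W FR=S RL=S RR=S
t=6: phase=(0,10,5,15) vs β=12 → FL=S FR=S RL=S RR=W
t=20: phase=(14,4,19,9) vs β=12 → FL=W FR=S RL=W RR=S
t=25: phase=(19,9,4,14) vs β=12 → FL=W FR=S RL=S RR=W
t=27: phase=(1,11,6,16) vs β=12 → FL=S FR=S RL=S RR=W
t=30: phase=(4,14,9,19) vs β=12 → FL=S FR=W RL=S RR=W

t=2: FL=W FR=S RL=S RR=S
t=6: FL=S FR=S RL=S RR=W
t=20: FL=W FR=S RL=W RR=S
t=25: FL=W FR=S RL=S RR=W
t=27: FL=S FR=S RL=S RR=W
t=30: FL=S FR=W RL=S RR=W


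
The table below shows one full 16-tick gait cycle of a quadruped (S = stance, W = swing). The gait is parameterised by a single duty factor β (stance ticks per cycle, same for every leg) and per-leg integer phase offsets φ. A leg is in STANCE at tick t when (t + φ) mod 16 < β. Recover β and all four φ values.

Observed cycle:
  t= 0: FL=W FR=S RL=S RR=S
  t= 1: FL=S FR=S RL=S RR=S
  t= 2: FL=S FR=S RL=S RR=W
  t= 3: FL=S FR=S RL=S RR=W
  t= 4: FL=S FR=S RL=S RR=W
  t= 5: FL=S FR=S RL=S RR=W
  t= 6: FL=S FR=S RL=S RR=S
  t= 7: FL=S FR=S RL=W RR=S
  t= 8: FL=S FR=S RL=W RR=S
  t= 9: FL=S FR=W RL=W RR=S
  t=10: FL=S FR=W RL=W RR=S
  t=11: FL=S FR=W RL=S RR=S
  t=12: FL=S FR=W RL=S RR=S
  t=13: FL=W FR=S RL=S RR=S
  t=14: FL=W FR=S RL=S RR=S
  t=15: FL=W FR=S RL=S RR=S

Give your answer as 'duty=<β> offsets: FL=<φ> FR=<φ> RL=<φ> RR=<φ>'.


duty=12 offsets: FL=15 FR=3 RL=5 RR=10

duty β = stance ticks per leg = 12
FL: stance ticks = 12; W→S at t=1 → φ=15
FR: stance ticks = 12; W→S at t=13 → φ=3
RL: stance ticks = 12; W→S at t=11 → φ=5
RR: stance ticks = 12; W→S at t=6 → φ=10


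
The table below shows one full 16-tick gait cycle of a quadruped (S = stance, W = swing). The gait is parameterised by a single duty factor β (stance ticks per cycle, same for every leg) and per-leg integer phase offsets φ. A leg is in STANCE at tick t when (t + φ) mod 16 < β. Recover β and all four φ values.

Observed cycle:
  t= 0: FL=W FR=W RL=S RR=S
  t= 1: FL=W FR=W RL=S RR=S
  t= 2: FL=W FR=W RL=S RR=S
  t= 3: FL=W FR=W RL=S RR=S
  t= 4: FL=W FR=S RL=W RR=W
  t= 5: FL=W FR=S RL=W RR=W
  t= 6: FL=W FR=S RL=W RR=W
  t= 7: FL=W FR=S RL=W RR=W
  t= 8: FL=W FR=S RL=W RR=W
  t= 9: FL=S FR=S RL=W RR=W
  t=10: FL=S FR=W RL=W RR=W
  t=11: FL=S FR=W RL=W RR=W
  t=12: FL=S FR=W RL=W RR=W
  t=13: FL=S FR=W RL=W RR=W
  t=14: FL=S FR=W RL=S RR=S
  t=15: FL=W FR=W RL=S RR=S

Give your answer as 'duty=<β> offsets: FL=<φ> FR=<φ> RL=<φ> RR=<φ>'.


duty β = stance ticks per leg = 6
FL: stance ticks = 6; W→S at t=9 → φ=7
FR: stance ticks = 6; W→S at t=4 → φ=12
RL: stance ticks = 6; W→S at t=14 → φ=2
RR: stance ticks = 6; W→S at t=14 → φ=2

duty=6 offsets: FL=7 FR=12 RL=2 RR=2


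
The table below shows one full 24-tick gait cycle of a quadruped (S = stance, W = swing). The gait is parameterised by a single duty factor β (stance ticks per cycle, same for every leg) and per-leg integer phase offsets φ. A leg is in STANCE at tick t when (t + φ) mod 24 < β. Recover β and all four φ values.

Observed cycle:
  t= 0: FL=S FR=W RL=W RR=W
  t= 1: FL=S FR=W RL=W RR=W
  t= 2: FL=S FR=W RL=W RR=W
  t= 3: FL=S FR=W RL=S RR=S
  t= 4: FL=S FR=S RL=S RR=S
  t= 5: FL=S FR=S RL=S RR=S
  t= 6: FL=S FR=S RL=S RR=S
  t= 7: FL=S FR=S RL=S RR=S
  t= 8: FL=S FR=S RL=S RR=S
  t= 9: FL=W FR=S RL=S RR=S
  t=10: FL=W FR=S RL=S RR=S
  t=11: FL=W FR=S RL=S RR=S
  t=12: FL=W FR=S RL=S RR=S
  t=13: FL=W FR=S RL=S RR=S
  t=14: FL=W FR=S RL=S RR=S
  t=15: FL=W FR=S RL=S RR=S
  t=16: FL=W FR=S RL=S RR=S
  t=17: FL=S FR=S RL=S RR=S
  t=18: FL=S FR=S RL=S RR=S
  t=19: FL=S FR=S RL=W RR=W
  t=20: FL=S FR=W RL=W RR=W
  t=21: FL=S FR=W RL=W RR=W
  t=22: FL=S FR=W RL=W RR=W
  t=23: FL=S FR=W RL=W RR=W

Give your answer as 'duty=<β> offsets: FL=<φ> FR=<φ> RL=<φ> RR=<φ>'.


duty β = stance ticks per leg = 16
FL: stance ticks = 16; W→S at t=17 → φ=7
FR: stance ticks = 16; W→S at t=4 → φ=20
RL: stance ticks = 16; W→S at t=3 → φ=21
RR: stance ticks = 16; W→S at t=3 → φ=21

duty=16 offsets: FL=7 FR=20 RL=21 RR=21


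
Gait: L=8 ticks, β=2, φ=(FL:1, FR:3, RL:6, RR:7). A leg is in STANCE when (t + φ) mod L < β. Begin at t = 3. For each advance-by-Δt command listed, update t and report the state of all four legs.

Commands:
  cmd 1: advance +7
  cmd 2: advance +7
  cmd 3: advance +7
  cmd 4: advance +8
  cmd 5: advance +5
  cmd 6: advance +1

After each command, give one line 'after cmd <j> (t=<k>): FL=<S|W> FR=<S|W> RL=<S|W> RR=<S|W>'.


start t=3: FL=W FR=W RL=S RR=W
cmd 1: advance +7 → t=10, phase=(3,5,0,1) → FL=W FR=W RL=S RR=S
cmd 2: advance +7 → t=17, phase=(2,4,7,0) → FL=W FR=W RL=W RR=S
cmd 3: advance +7 → t=24, phase=(1,3,6,7) → FL=S FR=W RL=W RR=W
cmd 4: advance +8 → t=32, phase=(1,3,6,7) → FL=S FR=W RL=W RR=W
cmd 5: advance +5 → t=37, phase=(6,0,3,4) → FL=W FR=S RL=W RR=W
cmd 6: advance +1 → t=38, phase=(7,1,4,5) → FL=W FR=S RL=W RR=W

after cmd 1 (t=10): FL=W FR=W RL=S RR=S
after cmd 2 (t=17): FL=W FR=W RL=W RR=S
after cmd 3 (t=24): FL=S FR=W RL=W RR=W
after cmd 4 (t=32): FL=S FR=W RL=W RR=W
after cmd 5 (t=37): FL=W FR=S RL=W RR=W
after cmd 6 (t=38): FL=W FR=S RL=W RR=W


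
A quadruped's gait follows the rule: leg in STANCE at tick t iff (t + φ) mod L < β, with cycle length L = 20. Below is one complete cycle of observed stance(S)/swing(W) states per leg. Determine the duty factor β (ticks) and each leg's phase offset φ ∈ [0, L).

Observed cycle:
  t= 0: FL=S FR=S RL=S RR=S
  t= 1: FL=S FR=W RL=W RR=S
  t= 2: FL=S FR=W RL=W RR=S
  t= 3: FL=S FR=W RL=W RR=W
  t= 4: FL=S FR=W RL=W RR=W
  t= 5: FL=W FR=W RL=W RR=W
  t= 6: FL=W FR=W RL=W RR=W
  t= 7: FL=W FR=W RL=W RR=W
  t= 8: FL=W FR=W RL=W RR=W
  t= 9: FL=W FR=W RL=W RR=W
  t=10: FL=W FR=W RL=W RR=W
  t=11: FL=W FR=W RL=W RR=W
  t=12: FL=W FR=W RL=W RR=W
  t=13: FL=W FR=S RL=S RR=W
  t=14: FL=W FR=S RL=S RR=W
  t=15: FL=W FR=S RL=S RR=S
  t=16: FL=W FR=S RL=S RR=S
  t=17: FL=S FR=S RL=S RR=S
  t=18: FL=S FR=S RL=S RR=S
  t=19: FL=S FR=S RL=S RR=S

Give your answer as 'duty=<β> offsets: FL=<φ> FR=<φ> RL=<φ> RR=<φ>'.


duty β = stance ticks per leg = 8
FL: stance ticks = 8; W→S at t=17 → φ=3
FR: stance ticks = 8; W→S at t=13 → φ=7
RL: stance ticks = 8; W→S at t=13 → φ=7
RR: stance ticks = 8; W→S at t=15 → φ=5

duty=8 offsets: FL=3 FR=7 RL=7 RR=5


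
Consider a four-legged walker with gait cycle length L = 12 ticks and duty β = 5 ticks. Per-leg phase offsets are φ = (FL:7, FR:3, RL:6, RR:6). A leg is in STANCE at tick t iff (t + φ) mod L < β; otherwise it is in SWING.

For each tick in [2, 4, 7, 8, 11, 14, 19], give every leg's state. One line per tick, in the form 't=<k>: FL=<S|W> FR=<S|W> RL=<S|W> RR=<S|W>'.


t=2: phase=(9,5,8,8) vs β=5 → FL=W FR=W RL=W RR=W
t=4: phase=(11,7,10,10) vs β=5 → FL=W FR=W RL=W RR=W
t=7: phase=(2,10,1,1) vs β=5 → FL=S FR=W RL=S RR=S
t=8: phase=(3,11,2,2) vs β=5 → FL=S FR=W RL=S RR=S
t=11: phase=(6,2,5,5) vs β=5 → FL=W FR=S RL=W RR=W
t=14: phase=(9,5,8,8) vs β=5 → FL=W FR=W RL=W RR=W
t=19: phase=(2,10,1,1) vs β=5 → FL=S FR=W RL=S RR=S

t=2: FL=W FR=W RL=W RR=W
t=4: FL=W FR=W RL=W RR=W
t=7: FL=S FR=W RL=S RR=S
t=8: FL=S FR=W RL=S RR=S
t=11: FL=W FR=S RL=W RR=W
t=14: FL=W FR=W RL=W RR=W
t=19: FL=S FR=W RL=S RR=S


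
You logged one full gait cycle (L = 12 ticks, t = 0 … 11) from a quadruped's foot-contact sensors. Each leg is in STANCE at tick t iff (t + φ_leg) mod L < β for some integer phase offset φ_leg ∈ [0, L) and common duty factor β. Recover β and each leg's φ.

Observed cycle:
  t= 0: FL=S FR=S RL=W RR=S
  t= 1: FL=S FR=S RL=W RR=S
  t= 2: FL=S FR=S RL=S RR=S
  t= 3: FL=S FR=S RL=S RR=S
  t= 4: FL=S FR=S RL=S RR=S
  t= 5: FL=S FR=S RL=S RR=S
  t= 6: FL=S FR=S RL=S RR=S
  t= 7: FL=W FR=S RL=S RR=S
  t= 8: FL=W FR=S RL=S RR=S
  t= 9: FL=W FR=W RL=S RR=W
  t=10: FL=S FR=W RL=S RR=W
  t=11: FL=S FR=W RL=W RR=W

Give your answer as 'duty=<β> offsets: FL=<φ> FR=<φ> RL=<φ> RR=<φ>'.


duty β = stance ticks per leg = 9
FL: stance ticks = 9; W→S at t=10 → φ=2
FR: stance ticks = 9; W→S at t=0 → φ=0
RL: stance ticks = 9; W→S at t=2 → φ=10
RR: stance ticks = 9; W→S at t=0 → φ=0

duty=9 offsets: FL=2 FR=0 RL=10 RR=0


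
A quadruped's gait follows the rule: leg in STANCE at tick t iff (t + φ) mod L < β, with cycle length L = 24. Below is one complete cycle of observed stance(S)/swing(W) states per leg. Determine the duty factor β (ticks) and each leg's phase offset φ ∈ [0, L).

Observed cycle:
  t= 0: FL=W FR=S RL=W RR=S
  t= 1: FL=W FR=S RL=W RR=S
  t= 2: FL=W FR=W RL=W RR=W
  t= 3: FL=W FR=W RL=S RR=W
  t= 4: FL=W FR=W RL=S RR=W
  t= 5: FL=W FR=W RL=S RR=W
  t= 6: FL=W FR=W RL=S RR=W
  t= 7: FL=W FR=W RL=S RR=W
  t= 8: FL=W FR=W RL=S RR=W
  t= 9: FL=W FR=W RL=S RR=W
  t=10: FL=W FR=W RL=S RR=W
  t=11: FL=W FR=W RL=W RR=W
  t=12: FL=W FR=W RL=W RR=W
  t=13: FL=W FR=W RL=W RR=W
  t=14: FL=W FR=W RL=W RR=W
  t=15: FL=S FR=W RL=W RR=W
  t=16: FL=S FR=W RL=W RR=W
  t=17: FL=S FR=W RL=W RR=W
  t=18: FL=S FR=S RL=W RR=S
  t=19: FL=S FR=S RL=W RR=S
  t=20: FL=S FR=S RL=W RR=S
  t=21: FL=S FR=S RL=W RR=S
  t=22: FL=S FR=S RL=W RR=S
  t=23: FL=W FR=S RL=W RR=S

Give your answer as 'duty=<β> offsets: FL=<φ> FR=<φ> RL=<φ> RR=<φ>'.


duty β = stance ticks per leg = 8
FL: stance ticks = 8; W→S at t=15 → φ=9
FR: stance ticks = 8; W→S at t=18 → φ=6
RL: stance ticks = 8; W→S at t=3 → φ=21
RR: stance ticks = 8; W→S at t=18 → φ=6

duty=8 offsets: FL=9 FR=6 RL=21 RR=6


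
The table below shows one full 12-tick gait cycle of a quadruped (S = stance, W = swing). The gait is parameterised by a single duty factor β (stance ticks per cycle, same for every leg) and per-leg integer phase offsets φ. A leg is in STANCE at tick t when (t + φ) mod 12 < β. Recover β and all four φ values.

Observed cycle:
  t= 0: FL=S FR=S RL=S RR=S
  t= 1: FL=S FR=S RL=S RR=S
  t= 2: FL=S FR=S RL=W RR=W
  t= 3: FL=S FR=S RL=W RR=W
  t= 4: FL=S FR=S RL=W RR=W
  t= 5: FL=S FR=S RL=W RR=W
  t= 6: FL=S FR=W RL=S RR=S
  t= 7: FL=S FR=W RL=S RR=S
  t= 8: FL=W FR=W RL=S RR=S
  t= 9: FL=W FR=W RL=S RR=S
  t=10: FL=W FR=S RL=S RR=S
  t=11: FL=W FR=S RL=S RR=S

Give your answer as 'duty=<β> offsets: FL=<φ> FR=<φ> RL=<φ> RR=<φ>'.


duty=8 offsets: FL=0 FR=2 RL=6 RR=6

duty β = stance ticks per leg = 8
FL: stance ticks = 8; W→S at t=0 → φ=0
FR: stance ticks = 8; W→S at t=10 → φ=2
RL: stance ticks = 8; W→S at t=6 → φ=6
RR: stance ticks = 8; W→S at t=6 → φ=6


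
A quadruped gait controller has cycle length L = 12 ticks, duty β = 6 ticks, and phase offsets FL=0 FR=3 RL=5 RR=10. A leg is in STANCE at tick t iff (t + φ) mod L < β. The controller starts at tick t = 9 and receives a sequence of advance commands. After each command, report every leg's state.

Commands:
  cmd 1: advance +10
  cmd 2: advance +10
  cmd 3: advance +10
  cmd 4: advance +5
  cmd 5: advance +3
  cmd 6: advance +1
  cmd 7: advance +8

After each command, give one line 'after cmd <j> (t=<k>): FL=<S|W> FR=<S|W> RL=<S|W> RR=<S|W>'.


after cmd 1 (t=19): FL=W FR=W RL=S RR=S
after cmd 2 (t=29): FL=S FR=W RL=W RR=S
after cmd 3 (t=39): FL=S FR=W RL=W RR=S
after cmd 4 (t=44): FL=W FR=W RL=S RR=W
after cmd 5 (t=47): FL=W FR=S RL=S RR=W
after cmd 6 (t=48): FL=S FR=S RL=S RR=W
after cmd 7 (t=56): FL=W FR=W RL=S RR=W

start t=9: FL=W FR=S RL=S RR=W
cmd 1: advance +10 → t=19, phase=(7,10,0,5) → FL=W FR=W RL=S RR=S
cmd 2: advance +10 → t=29, phase=(5,8,10,3) → FL=S FR=W RL=W RR=S
cmd 3: advance +10 → t=39, phase=(3,6,8,1) → FL=S FR=W RL=W RR=S
cmd 4: advance +5 → t=44, phase=(8,11,1,6) → FL=W FR=W RL=S RR=W
cmd 5: advance +3 → t=47, phase=(11,2,4,9) → FL=W FR=S RL=S RR=W
cmd 6: advance +1 → t=48, phase=(0,3,5,10) → FL=S FR=S RL=S RR=W
cmd 7: advance +8 → t=56, phase=(8,11,1,6) → FL=W FR=W RL=S RR=W


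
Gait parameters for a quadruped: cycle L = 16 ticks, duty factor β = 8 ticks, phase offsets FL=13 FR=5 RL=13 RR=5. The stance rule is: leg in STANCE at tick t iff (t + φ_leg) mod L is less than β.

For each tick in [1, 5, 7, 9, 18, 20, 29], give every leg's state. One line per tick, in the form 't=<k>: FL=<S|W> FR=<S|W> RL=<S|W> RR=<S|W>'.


t=1: FL=W FR=S RL=W RR=S
t=5: FL=S FR=W RL=S RR=W
t=7: FL=S FR=W RL=S RR=W
t=9: FL=S FR=W RL=S RR=W
t=18: FL=W FR=S RL=W RR=S
t=20: FL=S FR=W RL=S RR=W
t=29: FL=W FR=S RL=W RR=S

t=1: phase=(14,6,14,6) vs β=8 → FL=W FR=S RL=W RR=S
t=5: phase=(2,10,2,10) vs β=8 → FL=S FR=W RL=S RR=W
t=7: phase=(4,12,4,12) vs β=8 → FL=S FR=W RL=S RR=W
t=9: phase=(6,14,6,14) vs β=8 → FL=S FR=W RL=S RR=W
t=18: phase=(15,7,15,7) vs β=8 → FL=W FR=S RL=W RR=S
t=20: phase=(1,9,1,9) vs β=8 → FL=S FR=W RL=S RR=W
t=29: phase=(10,2,10,2) vs β=8 → FL=W FR=S RL=W RR=S


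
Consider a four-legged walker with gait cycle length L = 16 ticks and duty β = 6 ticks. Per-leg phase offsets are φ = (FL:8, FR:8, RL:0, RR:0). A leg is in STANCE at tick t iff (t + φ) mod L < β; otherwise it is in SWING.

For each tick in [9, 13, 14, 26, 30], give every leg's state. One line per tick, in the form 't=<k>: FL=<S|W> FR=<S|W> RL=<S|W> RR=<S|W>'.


t=9: phase=(1,1,9,9) vs β=6 → FL=S FR=S RL=W RR=W
t=13: phase=(5,5,13,13) vs β=6 → FL=S FR=S RL=W RR=W
t=14: phase=(6,6,14,14) vs β=6 → FL=W FR=W RL=W RR=W
t=26: phase=(2,2,10,10) vs β=6 → FL=S FR=S RL=W RR=W
t=30: phase=(6,6,14,14) vs β=6 → FL=W FR=W RL=W RR=W

t=9: FL=S FR=S RL=W RR=W
t=13: FL=S FR=S RL=W RR=W
t=14: FL=W FR=W RL=W RR=W
t=26: FL=S FR=S RL=W RR=W
t=30: FL=W FR=W RL=W RR=W


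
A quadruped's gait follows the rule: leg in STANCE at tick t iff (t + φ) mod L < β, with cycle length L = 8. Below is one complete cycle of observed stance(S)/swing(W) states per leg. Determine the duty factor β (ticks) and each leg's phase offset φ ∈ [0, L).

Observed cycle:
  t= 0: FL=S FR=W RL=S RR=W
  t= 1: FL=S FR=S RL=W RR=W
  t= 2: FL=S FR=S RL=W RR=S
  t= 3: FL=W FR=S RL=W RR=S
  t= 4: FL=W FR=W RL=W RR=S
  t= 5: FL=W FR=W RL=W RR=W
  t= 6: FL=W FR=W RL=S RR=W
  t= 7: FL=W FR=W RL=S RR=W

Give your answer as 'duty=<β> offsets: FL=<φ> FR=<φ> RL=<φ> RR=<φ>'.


duty=3 offsets: FL=0 FR=7 RL=2 RR=6

duty β = stance ticks per leg = 3
FL: stance ticks = 3; W→S at t=0 → φ=0
FR: stance ticks = 3; W→S at t=1 → φ=7
RL: stance ticks = 3; W→S at t=6 → φ=2
RR: stance ticks = 3; W→S at t=2 → φ=6
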